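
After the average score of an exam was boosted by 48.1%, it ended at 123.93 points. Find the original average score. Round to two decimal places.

83.68 points

The overall multiplier applied was 1.481.
So the original average score was 123.93 ÷ 1.481 ≈ 83.68 points.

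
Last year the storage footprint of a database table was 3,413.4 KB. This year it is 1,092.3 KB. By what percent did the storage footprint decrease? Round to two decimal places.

Change: 1,092.3 − 3,413.4 = -2,321.1.
Relative to the original: -2,321.1 ÷ 3,413.4 ≈ -68.00%.
So the storage footprint decreased by 68.00%.

68.00%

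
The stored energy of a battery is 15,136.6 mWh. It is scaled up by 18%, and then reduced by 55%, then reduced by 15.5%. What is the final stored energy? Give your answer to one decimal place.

Each change multiplies by a factor: 1.18 × 0.45 × 0.845 = 0.448695.
15,136.6 × 0.448695 = 6791.716737 ≈ 6,791.7.

6,791.7 mWh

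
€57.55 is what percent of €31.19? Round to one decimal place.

€57.55 ÷ €31.19 ≈ 184.5%.

184.5%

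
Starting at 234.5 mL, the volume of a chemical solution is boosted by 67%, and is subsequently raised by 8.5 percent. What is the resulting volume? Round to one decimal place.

Each change multiplies by a factor: 1.67 × 1.085 = 1.81195.
234.5 × 1.81195 = 424.902275 ≈ 424.9.

424.9 mL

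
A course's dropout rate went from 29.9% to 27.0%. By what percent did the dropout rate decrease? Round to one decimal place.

9.7%

The change is 27.0 − 29.9 = -2.9 percentage points.
Relative to the original 29.9%, that is -2.9 ÷ 29.9 ≈ -9.7%.
So the dropout rate fell by 9.7%.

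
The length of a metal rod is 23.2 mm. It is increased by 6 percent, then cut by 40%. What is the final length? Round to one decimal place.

14.8 mm

Apply the 6% increase: 23.2 × 1.06 = 24.592.
After the 40% decrease: 24.592 × 0.6 = 14.7552 ≈ 14.8.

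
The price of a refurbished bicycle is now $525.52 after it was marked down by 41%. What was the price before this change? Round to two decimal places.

The overall multiplier applied was 0.59.
So the original price was $525.52 ÷ 0.59 ≈ $890.71.

$890.71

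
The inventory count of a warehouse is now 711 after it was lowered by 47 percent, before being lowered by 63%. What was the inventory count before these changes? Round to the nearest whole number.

The overall multiplier applied was 0.53 × 0.37 = 0.1961.
So the original inventory count was 711 ÷ 0.1961 ≈ 3,626.

3,626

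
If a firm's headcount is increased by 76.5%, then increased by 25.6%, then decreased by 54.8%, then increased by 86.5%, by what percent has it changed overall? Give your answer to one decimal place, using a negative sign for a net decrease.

A 76.5% increase multiplies by 1.765.
Then a 25.6% increase: 1.765 × 1.256 = 2.21684.
Then a 54.8% decrease: 2.21684 × 0.452 = 1.00201168.
Then an 86.5% increase: 1.00201168 × 1.865 = 1.8687517832.
Overall factor 1.8687517832, i.e. 86.9%.

86.9%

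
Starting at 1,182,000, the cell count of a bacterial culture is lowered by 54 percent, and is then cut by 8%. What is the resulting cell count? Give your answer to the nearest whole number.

500,222

Each change multiplies by a factor: 0.46 × 0.92 = 0.4232.
1,182,000 × 0.4232 = 500222.4 ≈ 500,222.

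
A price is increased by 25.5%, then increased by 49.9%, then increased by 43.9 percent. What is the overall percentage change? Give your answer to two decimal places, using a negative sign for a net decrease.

A 25.5% increase multiplies by 1.255.
Then a 49.9% increase: 1.255 × 1.499 = 1.881245.
Then a 43.9% increase: 1.881245 × 1.439 = 2.707111555.
Overall factor 2.707111555, i.e. 170.71%.

170.71%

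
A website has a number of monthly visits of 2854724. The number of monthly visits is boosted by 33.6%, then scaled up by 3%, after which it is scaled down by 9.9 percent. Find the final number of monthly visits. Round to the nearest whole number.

3539424

Each change multiplies by a factor: 1.336 × 1.03 × 0.901 = 1.23984808.
2854724 × 1.23984808 = 3539424.07032992 ≈ 3539424.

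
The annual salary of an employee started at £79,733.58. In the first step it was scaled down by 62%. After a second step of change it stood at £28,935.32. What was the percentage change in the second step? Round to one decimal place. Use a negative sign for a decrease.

-4.5%

After the first step: £79,733.58 × 0.38 = £30298.7604.
Second-step multiplier: £28,935.32 ÷ £30298.7604 ≈ 0.955.
That is a change of -4.5%.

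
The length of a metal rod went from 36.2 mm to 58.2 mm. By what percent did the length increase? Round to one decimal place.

60.8%

Change: 58.2 − 36.2 = 22.0.
Relative to the original: 22.0 ÷ 36.2 ≈ 60.8%.
So the length increased by 60.8%.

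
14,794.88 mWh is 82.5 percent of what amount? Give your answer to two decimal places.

14,794.88 mWh ÷ 0.825 ≈ 17,933.19 mWh.

17,933.19 mWh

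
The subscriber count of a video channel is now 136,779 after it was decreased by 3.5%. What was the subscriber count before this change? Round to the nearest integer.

The overall multiplier applied was 0.965.
So the original subscriber count was 136,779 ÷ 0.965 ≈ 141,740.

141,740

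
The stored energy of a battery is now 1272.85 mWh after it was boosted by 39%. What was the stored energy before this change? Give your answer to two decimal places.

915.72 mWh

The overall multiplier applied was 1.39.
So the original stored energy was 1272.85 ÷ 1.39 ≈ 915.72 mWh.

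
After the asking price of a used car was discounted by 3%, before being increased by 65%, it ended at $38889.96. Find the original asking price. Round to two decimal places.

$24298.63

The overall multiplier applied was 0.97 × 1.65 = 1.6005.
So the original asking price was $38889.96 ÷ 1.6005 ≈ $24298.63.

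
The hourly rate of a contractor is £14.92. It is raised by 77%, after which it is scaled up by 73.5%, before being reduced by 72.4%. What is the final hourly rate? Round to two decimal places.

Apply the 77% increase: £14.92 × 1.77 = £26.4084.
73.5% increase: £26.4084 × 1.735 = £45.818574.
After the 72.4% decrease: £45.818574 × 0.276 = £12.645926424 ≈ £12.65.

£12.65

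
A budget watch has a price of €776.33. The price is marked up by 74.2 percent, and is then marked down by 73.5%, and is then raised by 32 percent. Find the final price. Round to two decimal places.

Each change multiplies by a factor: 1.742 × 0.265 × 1.32 = 0.6093516.
€776.33 × 0.6093516 = €473.057927628 ≈ €473.06.

€473.06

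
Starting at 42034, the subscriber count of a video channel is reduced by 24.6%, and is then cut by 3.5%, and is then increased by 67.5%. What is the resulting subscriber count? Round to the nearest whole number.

51229

24.6% decrease: 42034 × 0.754 = 31693.636.
3.5% decrease: 31693.636 × 0.965 = 30584.35874.
After the 67.5% increase: 30584.35874 × 1.675 = 51228.8008895 ≈ 51229.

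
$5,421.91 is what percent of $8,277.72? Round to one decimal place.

65.5%

$5,421.91 ÷ $8,277.72 ≈ 65.5%.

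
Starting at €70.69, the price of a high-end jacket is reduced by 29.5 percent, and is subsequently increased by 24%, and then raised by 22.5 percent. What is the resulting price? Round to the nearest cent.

€75.70

Each change multiplies by a factor: 0.705 × 1.24 × 1.225 = 1.070895.
€70.69 × 1.070895 = €75.70156755 ≈ €75.70.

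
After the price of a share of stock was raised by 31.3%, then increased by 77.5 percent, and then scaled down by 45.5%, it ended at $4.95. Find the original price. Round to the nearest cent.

The overall multiplier applied was 1.313 × 1.775 × 0.545 = 1.270163375.
So the original price was $4.95 ÷ 1.270163375 ≈ $3.90.

$3.90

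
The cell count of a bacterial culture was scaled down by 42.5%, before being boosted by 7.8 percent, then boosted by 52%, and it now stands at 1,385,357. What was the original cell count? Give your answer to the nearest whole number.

The overall multiplier applied was 0.575 × 1.078 × 1.52 = 0.942172.
So the original cell count was 1,385,357 ÷ 0.942172 ≈ 1,470,387.

1,470,387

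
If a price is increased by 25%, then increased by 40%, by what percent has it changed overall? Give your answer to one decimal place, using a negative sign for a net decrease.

A 25% increase multiplies by 1.25.
Then a 40% increase: 1.25 × 1.4 = 1.75.
Overall factor 1.75, i.e. 75.0%.

75.0%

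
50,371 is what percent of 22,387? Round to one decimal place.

50,371 ÷ 22,387 ≈ 225.0%.

225.0%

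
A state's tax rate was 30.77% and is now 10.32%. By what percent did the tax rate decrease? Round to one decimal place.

66.5%

The change is 10.32 − 30.77 = -20.45 percentage points.
Relative to the original 30.77%, that is -20.45 ÷ 30.77 ≈ -66.5%.
So the tax rate fell by 66.5%.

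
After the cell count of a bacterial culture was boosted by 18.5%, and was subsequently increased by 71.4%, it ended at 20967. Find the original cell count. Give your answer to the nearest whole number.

Undoing the 71.4% increase: 20967 ÷ 1.714 ≈ 12232.788798.
Undoing the 18.5% increase: 12232.788798 ÷ 1.185 ≈ 10323.

10323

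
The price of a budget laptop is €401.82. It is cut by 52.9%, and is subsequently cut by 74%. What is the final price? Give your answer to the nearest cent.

Each change multiplies by a factor: 0.471 × 0.26 = 0.12246.
€401.82 × 0.12246 = €49.2068772 ≈ €49.21.

€49.21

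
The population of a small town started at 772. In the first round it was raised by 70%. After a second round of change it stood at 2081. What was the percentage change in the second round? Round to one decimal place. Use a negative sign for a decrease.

After the first round: 772 × 1.7 = 1312.4.
Second-round multiplier: 2081 ÷ 1312.4 ≈ 1.58564.
That is a change of 58.6%.

58.6%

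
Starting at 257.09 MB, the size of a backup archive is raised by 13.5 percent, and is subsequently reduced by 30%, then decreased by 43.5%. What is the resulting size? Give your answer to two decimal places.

Apply the 13.5% increase: 257.09 × 1.135 = 291.79715.
30% decrease: 291.79715 × 0.7 = 204.258005.
After the 43.5% decrease: 204.258005 × 0.565 = 115.405772825 ≈ 115.41.

115.41 MB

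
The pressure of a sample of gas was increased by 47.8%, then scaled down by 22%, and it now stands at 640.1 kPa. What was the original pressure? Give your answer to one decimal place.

555.2 kPa

Undoing the 22% decrease: 640.1 ÷ 0.78 ≈ 820.641026.
Undoing the 47.8% increase: 820.641026 ÷ 1.478 ≈ 555.2 kPa.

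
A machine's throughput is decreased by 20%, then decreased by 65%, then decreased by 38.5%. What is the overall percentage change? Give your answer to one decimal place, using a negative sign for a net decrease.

A 20% decrease multiplies by 0.8.
Then a 65% decrease: 0.8 × 0.35 = 0.28.
Then a 38.5% decrease: 0.28 × 0.615 = 0.1722.
Overall factor 0.1722, i.e. -82.8%.

-82.8%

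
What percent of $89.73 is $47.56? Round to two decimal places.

53.00%

$47.56 ÷ $89.73 ≈ 53.00%.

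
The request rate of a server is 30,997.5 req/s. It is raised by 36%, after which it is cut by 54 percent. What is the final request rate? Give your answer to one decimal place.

19,392.0 req/s

Each change multiplies by a factor: 1.36 × 0.46 = 0.6256.
30,997.5 × 0.6256 = 19392.036 ≈ 19,392.0.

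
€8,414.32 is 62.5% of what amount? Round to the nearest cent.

€13,462.91

€8,414.32 ÷ 0.625 ≈ €13,462.91.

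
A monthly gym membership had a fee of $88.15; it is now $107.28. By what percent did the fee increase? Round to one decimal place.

Change: $107.28 − $88.15 = $19.13.
Relative to the original: $19.13 ÷ $88.15 ≈ 21.7%.
So the fee increased by 21.7%.

21.7%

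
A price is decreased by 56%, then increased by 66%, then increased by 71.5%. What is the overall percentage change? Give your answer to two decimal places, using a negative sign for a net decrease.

25.26%

The combined multiplier is 0.44 × 1.66 × 1.715 = 1.252636.
That corresponds to an increase of 25.26%.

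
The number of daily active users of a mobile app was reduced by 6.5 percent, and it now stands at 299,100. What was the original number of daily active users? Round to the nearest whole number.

The overall multiplier applied was 0.935.
So the original number of daily active users was 299,100 ÷ 0.935 ≈ 319,893.

319,893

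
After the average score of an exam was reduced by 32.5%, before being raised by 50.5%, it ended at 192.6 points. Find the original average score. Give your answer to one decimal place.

189.6 points

Undoing the 50.5% increase: 192.6 ÷ 1.505 ≈ 127.973422.
Undoing the 32.5% decrease: 127.973422 ÷ 0.675 ≈ 189.6 points.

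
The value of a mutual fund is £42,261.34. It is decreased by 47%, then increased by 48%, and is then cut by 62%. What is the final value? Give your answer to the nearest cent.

£12,596.92

After the 47% decrease: £42,261.34 × 0.53 = £22398.5102.
Apply the 48% increase: £22398.5102 × 1.48 = £33149.795096.
After the 62% decrease: £33149.795096 × 0.38 = £12596.92213648 ≈ £12,596.92.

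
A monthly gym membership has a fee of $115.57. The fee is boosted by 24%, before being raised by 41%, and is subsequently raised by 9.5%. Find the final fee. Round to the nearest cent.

$221.26

24% increase: $115.57 × 1.24 = $143.3068.
Apply the 41% increase: $143.3068 × 1.41 = $202.062588.
Apply the 9.5% increase: $202.062588 × 1.095 = $221.25853386 ≈ $221.26.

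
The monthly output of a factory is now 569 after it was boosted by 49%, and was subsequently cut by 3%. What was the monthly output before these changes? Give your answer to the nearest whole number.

Undoing the 3% decrease: 569 ÷ 0.97 ≈ 586.597938.
Undoing the 49% increase: 586.597938 ÷ 1.49 ≈ 394.

394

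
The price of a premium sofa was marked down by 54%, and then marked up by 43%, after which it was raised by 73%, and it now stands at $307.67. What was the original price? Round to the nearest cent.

The overall multiplier applied was 0.46 × 1.43 × 1.73 = 1.137994.
So the original price was $307.67 ÷ 1.137994 ≈ $270.36.

$270.36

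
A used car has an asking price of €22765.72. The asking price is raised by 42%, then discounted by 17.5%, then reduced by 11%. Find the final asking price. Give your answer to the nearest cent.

€23736.34

42% increase: €22765.72 × 1.42 = €32327.3224.
Apply the 17.5% decrease: €32327.3224 × 0.825 = €26670.04098.
Apply the 11% decrease: €26670.04098 × 0.89 = €23736.3364722 ≈ €23736.34.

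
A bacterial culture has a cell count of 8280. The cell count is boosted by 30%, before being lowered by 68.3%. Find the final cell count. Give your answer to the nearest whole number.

After the 30% increase: 8280 × 1.3 = 10764.
Apply the 68.3% decrease: 10764 × 0.317 = 3412.188 ≈ 3412.

3412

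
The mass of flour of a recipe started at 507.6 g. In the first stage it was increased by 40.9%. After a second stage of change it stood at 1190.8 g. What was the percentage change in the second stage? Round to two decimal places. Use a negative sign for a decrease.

After the first stage: 507.6 × 1.409 = 715.2084.
Second-stage multiplier: 1190.8 ÷ 715.2084 ≈ 1.664969.
That is a change of 66.50%.

66.50%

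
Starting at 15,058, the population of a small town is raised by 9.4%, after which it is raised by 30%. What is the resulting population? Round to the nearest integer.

9.4% increase: 15,058 × 1.094 = 16473.452.
Apply the 30% increase: 16473.452 × 1.3 = 21415.4876 ≈ 21,415.

21,415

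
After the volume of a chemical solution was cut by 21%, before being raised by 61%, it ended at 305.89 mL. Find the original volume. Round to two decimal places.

240.50 mL

Undoing the 61% increase: 305.89 ÷ 1.61 ≈ 189.993789.
Undoing the 21% decrease: 189.993789 ÷ 0.79 ≈ 240.50 mL.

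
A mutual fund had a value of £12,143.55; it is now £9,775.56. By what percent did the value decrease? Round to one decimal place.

Change: £9,775.56 − £12,143.55 = -£2,367.99.
Relative to the original: -£2,367.99 ÷ £12,143.55 ≈ -19.5%.
So the value decreased by 19.5%.

19.5%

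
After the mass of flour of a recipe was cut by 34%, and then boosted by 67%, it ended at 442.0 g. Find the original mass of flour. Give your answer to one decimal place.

Undoing the 67% increase: 442.0 ÷ 1.67 ≈ 264.670659.
Undoing the 34% decrease: 264.670659 ÷ 0.66 ≈ 401.0 g.

401.0 g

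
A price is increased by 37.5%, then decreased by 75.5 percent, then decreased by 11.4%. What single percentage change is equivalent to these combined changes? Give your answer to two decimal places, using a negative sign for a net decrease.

-70.15%

A 37.5% increase multiplies by 1.375.
Then a 75.5% decrease: 1.375 × 0.245 = 0.336875.
Then an 11.4% decrease: 0.336875 × 0.886 = 0.29847125.
Overall factor 0.29847125, i.e. -70.15%.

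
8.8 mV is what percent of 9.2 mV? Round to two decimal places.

8.8 mV ÷ 9.2 mV ≈ 95.65%.

95.65%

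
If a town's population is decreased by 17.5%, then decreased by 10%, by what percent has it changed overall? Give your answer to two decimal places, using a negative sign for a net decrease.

-25.75%

A 17.5% decrease multiplies by 0.825.
Then a 10% decrease: 0.825 × 0.9 = 0.7425.
Overall factor 0.7425, i.e. -25.75%.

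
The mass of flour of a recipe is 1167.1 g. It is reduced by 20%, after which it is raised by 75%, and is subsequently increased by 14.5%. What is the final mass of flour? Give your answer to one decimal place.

Apply the 20% decrease: 1167.1 × 0.8 = 933.68.
After the 75% increase: 933.68 × 1.75 = 1633.94.
14.5% increase: 1633.94 × 1.145 = 1870.8613 ≈ 1870.9.

1870.9 g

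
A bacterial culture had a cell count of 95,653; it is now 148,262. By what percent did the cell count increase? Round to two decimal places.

Change: 148,262 − 95,653 = 52,609.
Relative to the original: 52,609 ÷ 95,653 ≈ 55.00%.
So the cell count increased by 55.00%.

55.00%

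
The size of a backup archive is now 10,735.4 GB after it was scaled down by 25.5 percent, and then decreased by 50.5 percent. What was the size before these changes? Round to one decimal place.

29,111.0 GB

The overall multiplier applied was 0.745 × 0.495 = 0.368775.
So the original size was 10,735.4 ÷ 0.368775 ≈ 29,111.0 GB.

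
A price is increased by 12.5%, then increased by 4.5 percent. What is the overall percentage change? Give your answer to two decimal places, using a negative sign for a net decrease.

The combined multiplier is 1.125 × 1.045 = 1.175625.
That corresponds to an increase of 17.56%.

17.56%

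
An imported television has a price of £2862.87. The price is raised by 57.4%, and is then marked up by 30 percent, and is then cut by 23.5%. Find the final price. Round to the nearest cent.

£4481.37

Each change multiplies by a factor: 1.574 × 1.3 × 0.765 = 1.565343.
£2862.87 × 1.565343 = £4481.37351441 ≈ £4481.37.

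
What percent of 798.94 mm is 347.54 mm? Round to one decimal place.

347.54 mm ÷ 798.94 mm ≈ 43.5%.

43.5%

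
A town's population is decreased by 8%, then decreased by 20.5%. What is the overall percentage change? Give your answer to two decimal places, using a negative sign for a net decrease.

The combined multiplier is 0.92 × 0.795 = 0.7314.
That corresponds to a decrease of 26.86%.

-26.86%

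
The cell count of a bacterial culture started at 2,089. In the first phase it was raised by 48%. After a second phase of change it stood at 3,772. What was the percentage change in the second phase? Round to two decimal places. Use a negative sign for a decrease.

After the first phase: 2,089 × 1.48 = 3091.72.
Second-phase multiplier: 3,772 ÷ 3091.72 ≈ 1.220033.
That is a change of 22.00%.

22.00%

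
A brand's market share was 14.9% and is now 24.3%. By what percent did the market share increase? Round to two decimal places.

The change is 24.3 − 14.9 = 9.4 percentage points.
Relative to the original 14.9%, that is 9.4 ÷ 14.9 ≈ 63.09%.
So the market share rose by 63.09%.

63.09%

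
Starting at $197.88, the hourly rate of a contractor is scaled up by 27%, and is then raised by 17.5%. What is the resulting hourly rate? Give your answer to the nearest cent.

$295.29

Each change multiplies by a factor: 1.27 × 1.175 = 1.49225.
$197.88 × 1.49225 = $295.28643 ≈ $295.29.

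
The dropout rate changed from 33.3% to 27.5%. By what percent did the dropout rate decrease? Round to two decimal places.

17.42%

The change is 27.5 − 33.3 = -5.8 percentage points.
Relative to the original 33.3%, that is -5.8 ÷ 33.3 ≈ -17.42%.
So the dropout rate fell by 17.42%.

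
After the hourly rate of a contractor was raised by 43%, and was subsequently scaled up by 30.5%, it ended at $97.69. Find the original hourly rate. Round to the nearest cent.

The overall multiplier applied was 1.43 × 1.305 = 1.86615.
So the original hourly rate was $97.69 ÷ 1.86615 ≈ $52.35.

$52.35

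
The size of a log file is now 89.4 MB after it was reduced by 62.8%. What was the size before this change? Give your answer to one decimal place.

240.3 MB

The overall multiplier applied was 0.372.
So the original size was 89.4 ÷ 0.372 ≈ 240.3 MB.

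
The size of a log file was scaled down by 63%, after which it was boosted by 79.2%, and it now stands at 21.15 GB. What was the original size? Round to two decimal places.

The overall multiplier applied was 0.37 × 1.792 = 0.66304.
So the original size was 21.15 ÷ 0.66304 ≈ 31.90 GB.

31.90 GB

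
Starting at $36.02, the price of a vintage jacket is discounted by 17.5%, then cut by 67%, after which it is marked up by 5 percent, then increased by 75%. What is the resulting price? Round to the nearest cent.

$18.02

17.5% decrease: $36.02 × 0.825 = $29.7165.
67% decrease: $29.7165 × 0.33 = $9.806445.
Apply the 5% increase: $9.806445 × 1.05 = $10.29676725.
After the 75% increase: $10.29676725 × 1.75 = $18.0193426875 ≈ $18.02.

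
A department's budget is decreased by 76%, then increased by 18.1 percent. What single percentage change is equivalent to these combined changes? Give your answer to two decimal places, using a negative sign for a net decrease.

-71.66%

A 76% decrease multiplies by 0.24.
Then an 18.1% increase: 0.24 × 1.181 = 0.28344.
Overall factor 0.28344, i.e. -71.66%.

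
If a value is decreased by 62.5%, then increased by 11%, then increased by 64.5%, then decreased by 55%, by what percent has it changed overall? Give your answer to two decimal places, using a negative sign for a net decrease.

The combined multiplier is 0.375 × 1.11 × 1.645 × 0.45 = 0.3081290625.
That corresponds to a decrease of 69.19%.

-69.19%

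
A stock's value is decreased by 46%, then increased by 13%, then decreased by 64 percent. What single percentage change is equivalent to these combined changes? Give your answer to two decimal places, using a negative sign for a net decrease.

-78.03%

The combined multiplier is 0.54 × 1.13 × 0.36 = 0.219672.
That corresponds to a decrease of 78.03%.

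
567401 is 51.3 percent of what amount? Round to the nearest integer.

1106045

567401 ÷ 0.513 ≈ 1106045.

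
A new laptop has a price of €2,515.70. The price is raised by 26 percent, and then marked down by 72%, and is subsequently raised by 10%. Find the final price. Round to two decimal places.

Each change multiplies by a factor: 1.26 × 0.28 × 1.1 = 0.38808.
€2,515.70 × 0.38808 = €976.292856 ≈ €976.29.

€976.29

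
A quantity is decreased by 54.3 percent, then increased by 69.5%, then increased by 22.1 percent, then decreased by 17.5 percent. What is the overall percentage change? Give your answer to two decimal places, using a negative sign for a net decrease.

A 54.3% decrease multiplies by 0.457.
Then a 69.5% increase: 0.457 × 1.695 = 0.774615.
Then a 22.1% increase: 0.774615 × 1.221 = 0.945804915.
Then a 17.5% decrease: 0.945804915 × 0.825 = 0.780289054875.
Overall factor 0.780289054875, i.e. -21.97%.

-21.97%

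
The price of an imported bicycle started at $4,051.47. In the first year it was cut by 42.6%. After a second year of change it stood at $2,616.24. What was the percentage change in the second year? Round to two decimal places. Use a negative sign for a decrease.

After the first year: $4,051.47 × 0.574 = $2325.54378.
Second-year multiplier: $2,616.24 ÷ $2325.54378 ≈ 1.125001.
That is a change of 12.50%.

12.50%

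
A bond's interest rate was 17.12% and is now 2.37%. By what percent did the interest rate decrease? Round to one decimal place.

86.2%

The change is 2.37 − 17.12 = -14.75 percentage points.
Relative to the original 17.12%, that is -14.75 ÷ 17.12 ≈ -86.2%.
So the interest rate fell by 86.2%.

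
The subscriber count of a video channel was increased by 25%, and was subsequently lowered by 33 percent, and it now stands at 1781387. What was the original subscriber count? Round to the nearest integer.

2127029

The overall multiplier applied was 1.25 × 0.67 = 0.8375.
So the original subscriber count was 1781387 ÷ 0.8375 ≈ 2127029.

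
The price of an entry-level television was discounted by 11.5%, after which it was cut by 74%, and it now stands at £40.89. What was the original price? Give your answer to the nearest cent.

£177.71

Undoing the 74% decrease: £40.89 ÷ 0.26 ≈ £157.269231.
Undoing the 11.5% decrease: £157.269231 ÷ 0.885 ≈ £177.71.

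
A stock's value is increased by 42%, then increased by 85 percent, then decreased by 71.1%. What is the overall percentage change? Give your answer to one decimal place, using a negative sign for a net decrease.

A 42% increase multiplies by 1.42.
Then an 85% increase: 1.42 × 1.85 = 2.627.
Then a 71.1% decrease: 2.627 × 0.289 = 0.759203.
Overall factor 0.759203, i.e. -24.1%.

-24.1%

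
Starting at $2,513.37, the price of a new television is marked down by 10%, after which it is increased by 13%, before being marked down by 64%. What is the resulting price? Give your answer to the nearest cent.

Apply the 10% decrease: $2,513.37 × 0.9 = $2262.033.
13% increase: $2262.033 × 1.13 = $2556.09729.
Apply the 64% decrease: $2556.09729 × 0.36 = $920.1950244 ≈ $920.20.

$920.20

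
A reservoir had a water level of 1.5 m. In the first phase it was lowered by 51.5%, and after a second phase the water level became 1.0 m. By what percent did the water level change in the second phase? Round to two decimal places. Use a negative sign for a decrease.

After the first phase: 1.5 × 0.485 = 0.7275.
Second-phase multiplier: 1.0 ÷ 0.7275 ≈ 1.37457.
That is a change of 37.46%.

37.46%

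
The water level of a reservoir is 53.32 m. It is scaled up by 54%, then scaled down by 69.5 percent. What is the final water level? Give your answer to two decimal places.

Apply the 54% increase: 53.32 × 1.54 = 82.1128.
After the 69.5% decrease: 82.1128 × 0.305 = 25.044404 ≈ 25.04.

25.04 m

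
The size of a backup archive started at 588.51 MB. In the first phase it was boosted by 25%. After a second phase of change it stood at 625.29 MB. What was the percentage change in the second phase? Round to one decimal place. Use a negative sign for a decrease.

-15.0%

After the first phase: 588.51 × 1.25 = 735.6375.
Second-phase multiplier: 625.29 ÷ 735.6375 ≈ 0.85.
That is a change of -15.0%.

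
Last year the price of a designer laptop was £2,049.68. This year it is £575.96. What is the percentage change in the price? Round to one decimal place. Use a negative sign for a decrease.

Change: £575.96 − £2,049.68 = -£1,473.72.
Relative to the original: -£1,473.72 ÷ £2,049.68 ≈ -71.9%.

-71.9%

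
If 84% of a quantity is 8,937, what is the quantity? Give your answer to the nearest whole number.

10,639

8,937 ÷ 0.84 ≈ 10,639.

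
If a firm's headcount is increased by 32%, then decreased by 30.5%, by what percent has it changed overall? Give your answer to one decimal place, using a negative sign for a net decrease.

-8.3%

A 32% increase multiplies by 1.32.
Then a 30.5% decrease: 1.32 × 0.695 = 0.9174.
Overall factor 0.9174, i.e. -8.3%.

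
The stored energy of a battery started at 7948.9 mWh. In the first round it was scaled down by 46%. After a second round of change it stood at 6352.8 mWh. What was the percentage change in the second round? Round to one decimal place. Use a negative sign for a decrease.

After the first round: 7948.9 × 0.54 = 4292.406.
Second-round multiplier: 6352.8 ÷ 4292.406 ≈ 1.48001.
That is a change of 48.0%.

48.0%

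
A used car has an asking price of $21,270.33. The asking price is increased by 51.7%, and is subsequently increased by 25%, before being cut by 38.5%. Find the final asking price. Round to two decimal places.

Each change multiplies by a factor: 1.517 × 1.25 × 0.615 = 1.16619375.
$21,270.33 × 1.16619375 = $24805.3259064375 ≈ $24,805.33.

$24,805.33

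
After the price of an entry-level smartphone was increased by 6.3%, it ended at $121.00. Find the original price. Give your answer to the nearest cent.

$113.83

The overall multiplier applied was 1.063.
So the original price was $121.00 ÷ 1.063 ≈ $113.83.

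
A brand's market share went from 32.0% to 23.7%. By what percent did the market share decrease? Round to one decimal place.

25.9%

The change is 23.7 − 32.0 = -8.3 percentage points.
Relative to the original 32.0%, that is -8.3 ÷ 32.0 ≈ -25.9%.
So the market share fell by 25.9%.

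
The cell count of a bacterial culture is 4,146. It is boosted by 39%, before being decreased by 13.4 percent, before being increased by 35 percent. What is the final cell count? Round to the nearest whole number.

6,737

Apply the 39% increase: 4,146 × 1.39 = 5762.94.
Apply the 13.4% decrease: 5762.94 × 0.866 = 4990.70604.
35% increase: 4990.70604 × 1.35 = 6737.453154 ≈ 6,737.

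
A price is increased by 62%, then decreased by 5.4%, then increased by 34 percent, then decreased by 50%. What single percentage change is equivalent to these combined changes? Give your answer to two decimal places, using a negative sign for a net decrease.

2.68%

The combined multiplier is 1.62 × 0.946 × 1.34 × 0.5 = 1.0267884.
That corresponds to an increase of 2.68%.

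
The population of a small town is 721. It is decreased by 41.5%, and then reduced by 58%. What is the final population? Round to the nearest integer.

Each change multiplies by a factor: 0.585 × 0.42 = 0.2457.
721 × 0.2457 = 177.1497 ≈ 177.

177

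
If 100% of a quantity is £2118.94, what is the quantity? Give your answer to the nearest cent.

£2118.94

£2118.94 ÷ 1 = £2118.94.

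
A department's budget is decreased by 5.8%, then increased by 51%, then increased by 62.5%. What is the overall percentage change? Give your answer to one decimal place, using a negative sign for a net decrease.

131.1%

The combined multiplier is 0.942 × 1.51 × 1.625 = 2.3114325.
That corresponds to an increase of 131.1%.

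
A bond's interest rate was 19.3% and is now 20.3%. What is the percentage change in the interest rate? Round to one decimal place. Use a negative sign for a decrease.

5.2%

The change is 20.3 − 19.3 = 1.0 percentage points.
Relative to the original 19.3%, that is 1.0 ÷ 19.3 ≈ 5.2%.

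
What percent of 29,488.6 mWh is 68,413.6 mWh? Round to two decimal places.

68,413.6 mWh ÷ 29,488.6 mWh ≈ 232.00%.

232.00%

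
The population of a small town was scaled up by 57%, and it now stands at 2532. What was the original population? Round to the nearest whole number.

1613

The overall multiplier applied was 1.57.
So the original population was 2532 ÷ 1.57 ≈ 1613.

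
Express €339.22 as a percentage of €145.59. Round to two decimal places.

233.00%

€339.22 ÷ €145.59 ≈ 233.00%.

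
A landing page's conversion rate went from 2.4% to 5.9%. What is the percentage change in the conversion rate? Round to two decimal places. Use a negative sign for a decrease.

The change is 5.9 − 2.4 = 3.5 percentage points.
Relative to the original 2.4%, that is 3.5 ÷ 2.4 ≈ 145.83%.

145.83%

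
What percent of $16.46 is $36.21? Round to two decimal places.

219.99%

$36.21 ÷ $16.46 ≈ 219.99%.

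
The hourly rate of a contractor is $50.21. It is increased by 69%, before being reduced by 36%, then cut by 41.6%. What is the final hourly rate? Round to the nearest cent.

$31.72

Each change multiplies by a factor: 1.69 × 0.64 × 0.584 = 0.6316544.
$50.21 × 0.6316544 = $31.715367424 ≈ $31.72.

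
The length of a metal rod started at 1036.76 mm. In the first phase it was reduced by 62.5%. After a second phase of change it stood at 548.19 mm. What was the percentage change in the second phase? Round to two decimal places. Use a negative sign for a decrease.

After the first phase: 1036.76 × 0.375 = 388.785.
Second-phase multiplier: 548.19 ÷ 388.785 ≈ 1.410008.
That is a change of 41.00%.

41.00%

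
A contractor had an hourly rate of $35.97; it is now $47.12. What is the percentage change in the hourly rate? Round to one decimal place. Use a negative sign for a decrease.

Change: $47.12 − $35.97 = $11.15.
Relative to the original: $11.15 ÷ $35.97 ≈ 31.0%.

31.0%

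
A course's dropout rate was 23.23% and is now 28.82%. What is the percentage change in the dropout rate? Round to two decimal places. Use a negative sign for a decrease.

The change is 28.82 − 23.23 = 5.59 percentage points.
Relative to the original 23.23%, that is 5.59 ÷ 23.23 ≈ 24.06%.

24.06%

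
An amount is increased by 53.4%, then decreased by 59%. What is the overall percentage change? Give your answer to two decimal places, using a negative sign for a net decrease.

-37.11%

The combined multiplier is 1.534 × 0.41 = 0.62894.
That corresponds to a decrease of 37.11%.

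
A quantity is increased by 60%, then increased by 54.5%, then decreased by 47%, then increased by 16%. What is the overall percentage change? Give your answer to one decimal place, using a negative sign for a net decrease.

52.0%

A 60% increase multiplies by 1.6.
Then a 54.5% increase: 1.6 × 1.545 = 2.472.
Then a 47% decrease: 2.472 × 0.53 = 1.31016.
Then a 16% increase: 1.31016 × 1.16 = 1.5197856.
Overall factor 1.5197856, i.e. 52.0%.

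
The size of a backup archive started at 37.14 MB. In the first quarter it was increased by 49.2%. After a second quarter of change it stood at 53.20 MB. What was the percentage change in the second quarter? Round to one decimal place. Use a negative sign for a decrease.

-4.0%

After the first quarter: 37.14 × 1.492 = 55.41288.
Second-quarter multiplier: 53.20 ÷ 55.41288 ≈ 0.96007.
That is a change of -4.0%.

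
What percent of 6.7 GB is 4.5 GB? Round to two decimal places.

4.5 GB ÷ 6.7 GB ≈ 67.16%.

67.16%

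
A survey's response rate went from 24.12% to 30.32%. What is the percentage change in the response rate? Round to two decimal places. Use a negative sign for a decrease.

25.70%

The change is 30.32 − 24.12 = 6.20 percentage points.
Relative to the original 24.12%, that is 6.20 ÷ 24.12 ≈ 25.70%.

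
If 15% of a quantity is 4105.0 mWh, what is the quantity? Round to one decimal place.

27366.7 mWh

4105.0 mWh ÷ 0.15 ≈ 27366.7 mWh.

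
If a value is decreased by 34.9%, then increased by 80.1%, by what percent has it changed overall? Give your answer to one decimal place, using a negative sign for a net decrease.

17.2%

A 34.9% decrease multiplies by 0.651.
Then an 80.1% increase: 0.651 × 1.801 = 1.172451.
Overall factor 1.172451, i.e. 17.2%.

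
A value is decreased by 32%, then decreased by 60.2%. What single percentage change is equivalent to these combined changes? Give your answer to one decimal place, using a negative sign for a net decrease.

The combined multiplier is 0.68 × 0.398 = 0.27064.
That corresponds to a decrease of 72.9%.

-72.9%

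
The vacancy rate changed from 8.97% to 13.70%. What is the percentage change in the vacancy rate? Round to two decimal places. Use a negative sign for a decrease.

The change is 13.70 − 8.97 = 4.73 percentage points.
Relative to the original 8.97%, that is 4.73 ÷ 8.97 ≈ 52.73%.

52.73%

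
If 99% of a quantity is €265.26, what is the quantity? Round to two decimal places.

€267.94

€265.26 ÷ 0.99 ≈ €267.94.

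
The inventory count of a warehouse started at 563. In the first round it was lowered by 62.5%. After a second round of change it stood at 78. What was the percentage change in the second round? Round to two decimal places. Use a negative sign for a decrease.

After the first round: 563 × 0.375 = 211.125.
Second-round multiplier: 78 ÷ 211.125 ≈ 0.369449.
That is a change of -63.06%.

-63.06%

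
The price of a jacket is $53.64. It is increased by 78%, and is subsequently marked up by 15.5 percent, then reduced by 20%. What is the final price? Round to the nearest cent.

Apply the 78% increase: $53.64 × 1.78 = $95.4792.
After the 15.5% increase: $95.4792 × 1.155 = $110.278476.
Apply the 20% decrease: $110.278476 × 0.8 = $88.2227808 ≈ $88.22.

$88.22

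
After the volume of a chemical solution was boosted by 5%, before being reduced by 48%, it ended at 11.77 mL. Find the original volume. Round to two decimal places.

21.56 mL

Undoing the 48% decrease: 11.77 ÷ 0.52 ≈ 22.634615.
Undoing the 5% increase: 22.634615 ÷ 1.05 ≈ 21.56 mL.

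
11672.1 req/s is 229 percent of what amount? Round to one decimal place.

5097.0 req/s

11672.1 req/s ÷ 2.29 ≈ 5097.0 req/s.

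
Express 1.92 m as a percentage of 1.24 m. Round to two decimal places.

1.92 m ÷ 1.24 m ≈ 154.84%.

154.84%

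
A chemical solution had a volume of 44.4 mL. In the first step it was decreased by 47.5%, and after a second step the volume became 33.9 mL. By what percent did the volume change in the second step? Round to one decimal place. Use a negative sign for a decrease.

45.4%

After the first step: 44.4 × 0.525 = 23.31.
Second-step multiplier: 33.9 ÷ 23.31 ≈ 1.45431.
That is a change of 45.4%.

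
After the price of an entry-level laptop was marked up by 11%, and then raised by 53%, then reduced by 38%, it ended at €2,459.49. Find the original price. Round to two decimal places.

€2,335.82

The overall multiplier applied was 1.11 × 1.53 × 0.62 = 1.052946.
So the original price was €2,459.49 ÷ 1.052946 ≈ €2,335.82.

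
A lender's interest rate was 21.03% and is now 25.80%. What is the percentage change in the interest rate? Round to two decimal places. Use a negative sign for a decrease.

The change is 25.80 − 21.03 = 4.77 percentage points.
Relative to the original 21.03%, that is 4.77 ÷ 21.03 ≈ 22.68%.

22.68%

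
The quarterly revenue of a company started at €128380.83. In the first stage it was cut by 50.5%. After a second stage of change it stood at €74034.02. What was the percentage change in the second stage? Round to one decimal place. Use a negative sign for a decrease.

After the first stage: €128380.83 × 0.495 = €63548.51085.
Second-stage multiplier: €74034.02 ÷ €63548.51085 ≈ 1.165.
That is a change of 16.5%.

16.5%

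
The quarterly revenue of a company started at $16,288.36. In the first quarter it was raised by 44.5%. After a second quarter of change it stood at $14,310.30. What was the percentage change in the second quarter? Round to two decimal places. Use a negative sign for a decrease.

After the first quarter: $16,288.36 × 1.445 = $23536.6802.
Second-quarter multiplier: $14,310.30 ÷ $23536.6802 ≈ 0.608.
That is a change of -39.20%.

-39.20%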